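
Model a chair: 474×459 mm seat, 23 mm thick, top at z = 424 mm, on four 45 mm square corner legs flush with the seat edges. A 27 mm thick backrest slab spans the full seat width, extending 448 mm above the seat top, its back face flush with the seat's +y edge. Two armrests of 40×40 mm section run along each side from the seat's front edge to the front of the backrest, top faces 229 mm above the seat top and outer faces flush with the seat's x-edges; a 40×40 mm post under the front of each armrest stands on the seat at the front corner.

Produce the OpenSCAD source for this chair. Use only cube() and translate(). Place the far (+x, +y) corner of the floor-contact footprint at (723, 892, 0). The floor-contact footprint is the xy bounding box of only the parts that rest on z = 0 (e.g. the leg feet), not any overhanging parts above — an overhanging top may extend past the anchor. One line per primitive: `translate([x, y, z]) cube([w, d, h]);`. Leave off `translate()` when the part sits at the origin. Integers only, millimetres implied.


// leg_h = 424 - 23 = 401
// arm post h = 229 - 40 = 189
translate([249, 433, 401]) cube([474, 459, 23]);
translate([249, 433, 0]) cube([45, 45, 401]);
translate([678, 433, 0]) cube([45, 45, 401]);
translate([249, 847, 0]) cube([45, 45, 401]);
translate([678, 847, 0]) cube([45, 45, 401]);
translate([249, 865, 424]) cube([474, 27, 448]);
translate([249, 433, 613]) cube([40, 432, 40]);
translate([683, 433, 613]) cube([40, 432, 40]);
translate([249, 433, 424]) cube([40, 40, 189]);
translate([683, 433, 424]) cube([40, 40, 189]);


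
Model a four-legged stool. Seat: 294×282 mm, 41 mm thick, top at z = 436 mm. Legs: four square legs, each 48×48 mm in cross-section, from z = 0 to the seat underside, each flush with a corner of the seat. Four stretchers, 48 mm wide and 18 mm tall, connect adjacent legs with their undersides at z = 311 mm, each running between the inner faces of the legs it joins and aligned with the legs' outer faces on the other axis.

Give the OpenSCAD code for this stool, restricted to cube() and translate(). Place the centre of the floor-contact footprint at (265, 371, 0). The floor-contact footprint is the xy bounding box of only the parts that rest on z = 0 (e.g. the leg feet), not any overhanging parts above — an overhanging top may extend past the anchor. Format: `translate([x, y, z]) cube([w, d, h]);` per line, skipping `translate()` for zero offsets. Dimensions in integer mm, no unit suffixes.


translate([118, 230, 395]) cube([294, 282, 41]);
translate([118, 230, 0]) cube([48, 48, 395]);
translate([364, 230, 0]) cube([48, 48, 395]);
translate([118, 464, 0]) cube([48, 48, 395]);
translate([364, 464, 0]) cube([48, 48, 395]);
translate([166, 230, 311]) cube([198, 48, 18]);
translate([166, 464, 311]) cube([198, 48, 18]);
translate([118, 278, 311]) cube([48, 186, 18]);
translate([364, 278, 311]) cube([48, 186, 18]);


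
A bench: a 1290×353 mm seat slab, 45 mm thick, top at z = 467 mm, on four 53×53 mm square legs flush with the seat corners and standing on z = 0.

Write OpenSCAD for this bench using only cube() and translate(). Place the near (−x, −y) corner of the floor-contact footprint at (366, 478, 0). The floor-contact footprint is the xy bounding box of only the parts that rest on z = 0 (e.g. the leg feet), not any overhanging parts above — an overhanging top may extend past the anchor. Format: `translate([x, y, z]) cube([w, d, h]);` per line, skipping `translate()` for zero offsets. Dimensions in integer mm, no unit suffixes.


translate([366, 478, 422]) cube([1290, 353, 45]);
translate([366, 478, 0]) cube([53, 53, 422]);
translate([366, 778, 0]) cube([53, 53, 422]);
translate([1603, 478, 0]) cube([53, 53, 422]);
translate([1603, 778, 0]) cube([53, 53, 422]);


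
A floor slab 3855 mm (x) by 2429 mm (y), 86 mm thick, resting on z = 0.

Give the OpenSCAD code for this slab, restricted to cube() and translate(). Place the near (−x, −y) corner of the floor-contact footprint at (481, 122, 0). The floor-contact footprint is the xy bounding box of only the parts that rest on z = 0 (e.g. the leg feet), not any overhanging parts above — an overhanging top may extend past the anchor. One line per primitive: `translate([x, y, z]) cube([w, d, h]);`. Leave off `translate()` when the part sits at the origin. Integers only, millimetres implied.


translate([481, 122, 0]) cube([3855, 2429, 86]);


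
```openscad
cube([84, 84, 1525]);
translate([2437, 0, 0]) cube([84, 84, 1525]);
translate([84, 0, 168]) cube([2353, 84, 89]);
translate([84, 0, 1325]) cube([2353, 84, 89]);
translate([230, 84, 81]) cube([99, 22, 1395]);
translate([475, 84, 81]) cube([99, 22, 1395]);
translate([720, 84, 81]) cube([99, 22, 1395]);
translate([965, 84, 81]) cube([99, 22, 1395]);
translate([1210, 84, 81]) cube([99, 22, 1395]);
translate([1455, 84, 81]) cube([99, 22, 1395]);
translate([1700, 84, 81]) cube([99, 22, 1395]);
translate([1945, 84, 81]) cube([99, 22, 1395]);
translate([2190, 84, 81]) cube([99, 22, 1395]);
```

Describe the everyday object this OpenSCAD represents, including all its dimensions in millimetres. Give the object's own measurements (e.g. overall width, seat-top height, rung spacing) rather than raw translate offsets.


A fence section. Two 84×84 mm posts, 1525 mm tall, stand on the floor with a clear span of 2353 mm between their inner faces. Two horizontal rails of 84×89 mm section span the gap between the posts with their undersides at z = 168 mm and z = 1325 mm, flush with the posts' −y face. 9 pickets, each 99 mm wide, 22 mm thick and 1395 mm tall, are fixed to the +y face of the rails with their bottoms at z = 81 mm, spaced across the span with a 146 mm gap after the −x post and between neighbouring pickets, with 148 mm left before the +x post.


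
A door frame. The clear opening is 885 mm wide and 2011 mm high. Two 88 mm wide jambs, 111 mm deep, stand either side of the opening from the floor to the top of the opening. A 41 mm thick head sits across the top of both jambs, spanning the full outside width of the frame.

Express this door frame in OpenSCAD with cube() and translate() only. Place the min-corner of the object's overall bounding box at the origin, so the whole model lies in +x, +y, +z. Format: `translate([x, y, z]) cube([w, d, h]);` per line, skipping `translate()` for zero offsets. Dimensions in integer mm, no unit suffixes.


cube([88, 111, 2011]);
translate([973, 0, 0]) cube([88, 111, 2011]);
translate([0, 0, 2011]) cube([1061, 111, 41]);


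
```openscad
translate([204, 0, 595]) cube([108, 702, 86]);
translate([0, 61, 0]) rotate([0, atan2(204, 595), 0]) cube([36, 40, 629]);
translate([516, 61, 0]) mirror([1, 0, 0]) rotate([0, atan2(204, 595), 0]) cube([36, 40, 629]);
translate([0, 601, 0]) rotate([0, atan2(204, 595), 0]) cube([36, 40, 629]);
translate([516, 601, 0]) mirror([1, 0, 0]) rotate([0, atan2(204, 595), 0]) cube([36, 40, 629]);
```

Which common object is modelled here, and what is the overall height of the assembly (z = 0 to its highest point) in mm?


A sawhorse. The overall height is 681 mm.

A beam across two mirrored pairs of raked legs — a sawhorse. The beam's underside is at z = 595 (matching the legs' vertical rise in atan2(204, 595)) and the beam is 86 mm tall, so its top is at 595 + 86 = 681 mm. The raked legs top out at the beam's underside, so that is the highest point.


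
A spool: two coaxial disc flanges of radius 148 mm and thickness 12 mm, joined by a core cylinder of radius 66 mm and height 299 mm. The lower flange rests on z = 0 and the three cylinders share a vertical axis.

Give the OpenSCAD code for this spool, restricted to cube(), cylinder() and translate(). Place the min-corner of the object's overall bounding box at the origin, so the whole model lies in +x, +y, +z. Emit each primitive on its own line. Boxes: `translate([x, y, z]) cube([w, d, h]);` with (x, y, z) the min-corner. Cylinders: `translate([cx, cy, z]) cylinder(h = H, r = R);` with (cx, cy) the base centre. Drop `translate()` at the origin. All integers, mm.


translate([148, 148, 0]) cylinder(h = 12, r = 148);
translate([148, 148, 12]) cylinder(h = 299, r = 66);
translate([148, 148, 311]) cylinder(h = 12, r = 148);


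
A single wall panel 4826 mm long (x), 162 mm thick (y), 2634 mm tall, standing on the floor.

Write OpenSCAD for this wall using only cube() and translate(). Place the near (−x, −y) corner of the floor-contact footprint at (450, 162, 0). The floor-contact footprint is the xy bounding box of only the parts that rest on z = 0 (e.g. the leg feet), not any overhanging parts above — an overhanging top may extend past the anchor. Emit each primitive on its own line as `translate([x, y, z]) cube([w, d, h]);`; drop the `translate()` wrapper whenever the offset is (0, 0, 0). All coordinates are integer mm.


translate([450, 162, 0]) cube([4826, 162, 2634]);


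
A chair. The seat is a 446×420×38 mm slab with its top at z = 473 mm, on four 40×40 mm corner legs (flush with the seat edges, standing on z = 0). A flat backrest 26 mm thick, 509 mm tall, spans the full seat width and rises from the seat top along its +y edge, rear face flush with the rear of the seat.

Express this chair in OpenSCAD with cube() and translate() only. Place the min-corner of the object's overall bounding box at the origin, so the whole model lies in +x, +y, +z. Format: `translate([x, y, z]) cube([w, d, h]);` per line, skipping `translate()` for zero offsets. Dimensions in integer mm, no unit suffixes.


translate([0, 0, 435]) cube([446, 420, 38]);
cube([40, 40, 435]);
translate([406, 0, 0]) cube([40, 40, 435]);
translate([0, 380, 0]) cube([40, 40, 435]);
translate([406, 380, 0]) cube([40, 40, 435]);
translate([0, 394, 473]) cube([446, 26, 509]);


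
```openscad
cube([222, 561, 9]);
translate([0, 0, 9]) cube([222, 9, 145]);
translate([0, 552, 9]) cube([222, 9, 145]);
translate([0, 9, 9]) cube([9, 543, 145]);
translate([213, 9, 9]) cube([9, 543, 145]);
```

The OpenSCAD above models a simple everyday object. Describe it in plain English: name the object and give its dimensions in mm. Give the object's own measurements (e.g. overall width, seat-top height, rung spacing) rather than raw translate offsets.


An open-topped rectangular box: outside dimensions 222×561×154 mm, with a uniform wall and base thickness of 9 mm. The base is a full 222×561 slab on the floor; four walls sit on top of the base. The front and back walls (the −y and +y sides) span the full width; the two side walls fit between them.


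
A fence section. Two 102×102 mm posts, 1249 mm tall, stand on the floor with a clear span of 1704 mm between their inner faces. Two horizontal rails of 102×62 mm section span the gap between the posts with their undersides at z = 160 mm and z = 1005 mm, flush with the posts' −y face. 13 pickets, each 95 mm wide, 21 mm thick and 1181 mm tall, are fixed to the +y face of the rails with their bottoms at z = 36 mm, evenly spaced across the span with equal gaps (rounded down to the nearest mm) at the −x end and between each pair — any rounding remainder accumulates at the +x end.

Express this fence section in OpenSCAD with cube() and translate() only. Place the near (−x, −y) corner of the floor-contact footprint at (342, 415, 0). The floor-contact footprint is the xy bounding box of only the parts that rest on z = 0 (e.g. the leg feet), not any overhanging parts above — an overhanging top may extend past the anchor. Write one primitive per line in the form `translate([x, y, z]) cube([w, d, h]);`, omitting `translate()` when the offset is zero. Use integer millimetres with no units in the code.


translate([342, 415, 0]) cube([102, 102, 1249]);
translate([2148, 415, 0]) cube([102, 102, 1249]);
translate([444, 415, 160]) cube([1704, 102, 62]);
translate([444, 415, 1005]) cube([1704, 102, 62]);
translate([477, 517, 36]) cube([95, 21, 1181]);
translate([605, 517, 36]) cube([95, 21, 1181]);
translate([733, 517, 36]) cube([95, 21, 1181]);
translate([861, 517, 36]) cube([95, 21, 1181]);
translate([989, 517, 36]) cube([95, 21, 1181]);
translate([1117, 517, 36]) cube([95, 21, 1181]);
translate([1245, 517, 36]) cube([95, 21, 1181]);
translate([1373, 517, 36]) cube([95, 21, 1181]);
translate([1501, 517, 36]) cube([95, 21, 1181]);
translate([1629, 517, 36]) cube([95, 21, 1181]);
translate([1757, 517, 36]) cube([95, 21, 1181]);
translate([1885, 517, 36]) cube([95, 21, 1181]);
translate([2013, 517, 36]) cube([95, 21, 1181]);


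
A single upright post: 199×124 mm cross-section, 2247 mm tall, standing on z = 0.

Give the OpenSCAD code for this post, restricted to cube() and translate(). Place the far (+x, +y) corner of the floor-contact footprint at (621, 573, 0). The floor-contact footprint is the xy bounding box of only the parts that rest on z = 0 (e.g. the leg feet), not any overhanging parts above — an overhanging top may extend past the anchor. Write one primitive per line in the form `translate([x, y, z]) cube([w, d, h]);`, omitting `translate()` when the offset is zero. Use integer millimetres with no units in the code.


translate([422, 449, 0]) cube([199, 124, 2247]);


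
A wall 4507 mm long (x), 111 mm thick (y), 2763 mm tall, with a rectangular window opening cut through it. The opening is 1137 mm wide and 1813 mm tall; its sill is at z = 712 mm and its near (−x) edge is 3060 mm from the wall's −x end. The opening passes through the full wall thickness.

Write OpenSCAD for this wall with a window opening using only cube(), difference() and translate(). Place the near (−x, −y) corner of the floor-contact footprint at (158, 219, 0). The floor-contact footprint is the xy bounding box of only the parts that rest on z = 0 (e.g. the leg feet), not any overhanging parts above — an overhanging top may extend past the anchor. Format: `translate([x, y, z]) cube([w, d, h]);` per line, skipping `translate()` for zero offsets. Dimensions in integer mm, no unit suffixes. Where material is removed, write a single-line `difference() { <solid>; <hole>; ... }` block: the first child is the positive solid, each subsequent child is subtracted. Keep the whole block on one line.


difference() { translate([158, 219, 0]) cube([4507, 111, 2763]); translate([3218, 219, 712]) cube([1137, 111, 1813]); }


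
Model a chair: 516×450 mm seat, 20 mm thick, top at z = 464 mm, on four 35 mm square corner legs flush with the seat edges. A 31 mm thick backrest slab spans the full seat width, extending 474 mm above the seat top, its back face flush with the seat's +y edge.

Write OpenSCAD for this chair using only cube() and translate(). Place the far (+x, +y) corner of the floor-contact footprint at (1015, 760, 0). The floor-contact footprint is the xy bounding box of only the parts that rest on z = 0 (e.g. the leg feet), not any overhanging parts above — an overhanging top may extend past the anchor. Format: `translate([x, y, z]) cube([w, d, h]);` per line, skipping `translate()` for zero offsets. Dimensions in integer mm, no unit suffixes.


// leg_h = 464 - 20 = 444
translate([499, 310, 444]) cube([516, 450, 20]);
translate([499, 310, 0]) cube([35, 35, 444]);
translate([980, 310, 0]) cube([35, 35, 444]);
translate([499, 725, 0]) cube([35, 35, 444]);
translate([980, 725, 0]) cube([35, 35, 444]);
translate([499, 729, 464]) cube([516, 31, 474]);


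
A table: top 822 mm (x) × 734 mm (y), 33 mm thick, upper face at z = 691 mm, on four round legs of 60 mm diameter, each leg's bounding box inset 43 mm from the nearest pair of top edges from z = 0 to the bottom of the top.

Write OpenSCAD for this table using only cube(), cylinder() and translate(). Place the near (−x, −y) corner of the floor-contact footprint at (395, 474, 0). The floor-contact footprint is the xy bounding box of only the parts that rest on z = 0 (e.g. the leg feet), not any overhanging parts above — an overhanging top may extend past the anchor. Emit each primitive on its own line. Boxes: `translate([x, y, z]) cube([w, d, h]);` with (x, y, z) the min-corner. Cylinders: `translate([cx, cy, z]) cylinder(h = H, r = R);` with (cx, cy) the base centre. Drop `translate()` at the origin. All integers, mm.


translate([352, 431, 658]) cube([822, 734, 33]);
translate([425, 504, 0]) cylinder(h = 658, r = 30);
translate([1101, 504, 0]) cylinder(h = 658, r = 30);
translate([425, 1092, 0]) cylinder(h = 658, r = 30);
translate([1101, 1092, 0]) cylinder(h = 658, r = 30);


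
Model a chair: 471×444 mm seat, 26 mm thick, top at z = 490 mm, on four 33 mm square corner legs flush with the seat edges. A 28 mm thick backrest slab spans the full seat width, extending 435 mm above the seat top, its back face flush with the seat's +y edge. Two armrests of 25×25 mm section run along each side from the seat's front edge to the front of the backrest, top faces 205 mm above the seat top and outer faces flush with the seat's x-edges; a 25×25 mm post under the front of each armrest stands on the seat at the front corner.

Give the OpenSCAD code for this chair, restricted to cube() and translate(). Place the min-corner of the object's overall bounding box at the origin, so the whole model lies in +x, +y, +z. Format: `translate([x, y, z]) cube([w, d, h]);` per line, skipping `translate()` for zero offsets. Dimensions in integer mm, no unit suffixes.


translate([0, 0, 464]) cube([471, 444, 26]);
cube([33, 33, 464]);
translate([438, 0, 0]) cube([33, 33, 464]);
translate([0, 411, 0]) cube([33, 33, 464]);
translate([438, 411, 0]) cube([33, 33, 464]);
translate([0, 416, 490]) cube([471, 28, 435]);
translate([0, 0, 670]) cube([25, 416, 25]);
translate([446, 0, 670]) cube([25, 416, 25]);
translate([0, 0, 490]) cube([25, 25, 180]);
translate([446, 0, 490]) cube([25, 25, 180]);


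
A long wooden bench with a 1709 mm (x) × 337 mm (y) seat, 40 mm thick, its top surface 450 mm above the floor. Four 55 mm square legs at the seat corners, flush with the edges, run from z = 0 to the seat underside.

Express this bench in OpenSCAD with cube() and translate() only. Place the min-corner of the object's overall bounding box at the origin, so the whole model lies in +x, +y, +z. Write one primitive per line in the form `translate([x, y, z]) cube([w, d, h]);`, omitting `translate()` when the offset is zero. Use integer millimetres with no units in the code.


// leg_h = 450 − 40 = 410
translate([0, 0, 410]) cube([1709, 337, 40]);
cube([55, 55, 410]);
translate([0, 282, 0]) cube([55, 55, 410]);
translate([1654, 0, 0]) cube([55, 55, 410]);
translate([1654, 282, 0]) cube([55, 55, 410]);


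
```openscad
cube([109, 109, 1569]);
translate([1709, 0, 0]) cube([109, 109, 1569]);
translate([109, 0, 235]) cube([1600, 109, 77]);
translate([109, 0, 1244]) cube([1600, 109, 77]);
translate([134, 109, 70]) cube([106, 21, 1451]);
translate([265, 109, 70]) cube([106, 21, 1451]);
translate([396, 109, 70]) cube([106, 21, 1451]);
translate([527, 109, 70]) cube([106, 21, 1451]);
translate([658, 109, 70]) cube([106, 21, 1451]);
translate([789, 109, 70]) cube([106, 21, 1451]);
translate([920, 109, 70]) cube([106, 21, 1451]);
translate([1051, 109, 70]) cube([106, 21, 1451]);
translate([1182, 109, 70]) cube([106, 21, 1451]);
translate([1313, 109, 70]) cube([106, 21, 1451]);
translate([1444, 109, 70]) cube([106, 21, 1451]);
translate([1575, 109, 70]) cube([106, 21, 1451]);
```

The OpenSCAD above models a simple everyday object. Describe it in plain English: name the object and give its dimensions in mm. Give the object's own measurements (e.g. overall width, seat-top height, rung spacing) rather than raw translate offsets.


A fence section. Two 109×109 mm posts, 1569 mm tall, stand on the floor with a clear span of 1600 mm between their inner faces. Two horizontal rails of 109×77 mm section span the gap between the posts with their undersides at z = 235 mm and z = 1244 mm, flush with the posts' −y face. 12 pickets, each 106 mm wide, 21 mm thick and 1451 mm tall, are fixed to the +y face of the rails with their bottoms at z = 70 mm, spaced across the span with a 25 mm gap after the −x post and between neighbouring pickets, with 28 mm left before the +x post.


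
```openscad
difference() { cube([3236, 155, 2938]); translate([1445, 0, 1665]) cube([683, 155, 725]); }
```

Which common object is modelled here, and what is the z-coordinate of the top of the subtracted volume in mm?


A wall with a window opening. The window head height is 2390 mm.

A wall with a rectangular opening subtracted — a window. Sill at z = 1665, opening 725 mm tall, so the head is at 1665 + 725 = 2390 mm.


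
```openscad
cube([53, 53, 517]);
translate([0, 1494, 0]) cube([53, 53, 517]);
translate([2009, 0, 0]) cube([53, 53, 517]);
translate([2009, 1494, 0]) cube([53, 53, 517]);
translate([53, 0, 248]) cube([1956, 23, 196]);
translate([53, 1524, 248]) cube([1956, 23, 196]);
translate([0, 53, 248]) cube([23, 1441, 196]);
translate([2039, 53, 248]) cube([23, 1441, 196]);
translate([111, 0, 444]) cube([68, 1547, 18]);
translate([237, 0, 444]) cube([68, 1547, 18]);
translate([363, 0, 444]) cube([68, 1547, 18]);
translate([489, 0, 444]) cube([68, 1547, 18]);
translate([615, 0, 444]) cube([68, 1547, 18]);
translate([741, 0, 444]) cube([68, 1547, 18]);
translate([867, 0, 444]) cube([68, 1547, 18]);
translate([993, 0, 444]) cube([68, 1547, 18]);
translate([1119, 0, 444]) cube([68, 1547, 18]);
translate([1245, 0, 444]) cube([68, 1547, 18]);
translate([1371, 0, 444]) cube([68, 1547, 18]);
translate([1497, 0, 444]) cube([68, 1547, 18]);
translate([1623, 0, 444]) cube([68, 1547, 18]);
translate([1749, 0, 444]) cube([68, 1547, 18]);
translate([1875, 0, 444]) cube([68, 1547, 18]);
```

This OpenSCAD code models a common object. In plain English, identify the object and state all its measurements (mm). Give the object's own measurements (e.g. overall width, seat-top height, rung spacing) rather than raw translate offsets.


A bed frame 2062 mm long (x) by 1547 mm wide (y). Four 53×53 mm corner posts, 517 mm tall, at the corners of the footprint. Four rails of 23 mm thickness and 196 mm height run between adjacent posts with their undersides at z = 248 mm, their outer faces flush with the outside of the frame (the two x-running rails run between the posts' inner faces; the two y-running rails run between the posts' inner faces). 15 slats, each 68 mm wide (x) and 18 mm thick, lie across the top of the two x-running rails, running the full 1547 mm width of the frame in y; along x they sit between the end posts with a 58 mm gap after the −x posts and between neighbouring slats, leaving 66 mm before the +x posts.


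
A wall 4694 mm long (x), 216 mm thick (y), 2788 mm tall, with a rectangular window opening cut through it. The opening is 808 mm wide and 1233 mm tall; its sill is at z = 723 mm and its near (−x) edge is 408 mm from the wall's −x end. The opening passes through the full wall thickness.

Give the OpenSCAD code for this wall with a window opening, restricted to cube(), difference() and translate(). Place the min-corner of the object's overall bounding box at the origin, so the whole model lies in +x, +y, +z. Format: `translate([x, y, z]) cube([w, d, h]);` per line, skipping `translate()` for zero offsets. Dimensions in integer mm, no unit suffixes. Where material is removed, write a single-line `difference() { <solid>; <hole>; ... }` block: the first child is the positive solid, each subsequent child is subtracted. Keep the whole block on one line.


difference() { cube([4694, 216, 2788]); translate([408, 0, 723]) cube([808, 216, 1233]); }


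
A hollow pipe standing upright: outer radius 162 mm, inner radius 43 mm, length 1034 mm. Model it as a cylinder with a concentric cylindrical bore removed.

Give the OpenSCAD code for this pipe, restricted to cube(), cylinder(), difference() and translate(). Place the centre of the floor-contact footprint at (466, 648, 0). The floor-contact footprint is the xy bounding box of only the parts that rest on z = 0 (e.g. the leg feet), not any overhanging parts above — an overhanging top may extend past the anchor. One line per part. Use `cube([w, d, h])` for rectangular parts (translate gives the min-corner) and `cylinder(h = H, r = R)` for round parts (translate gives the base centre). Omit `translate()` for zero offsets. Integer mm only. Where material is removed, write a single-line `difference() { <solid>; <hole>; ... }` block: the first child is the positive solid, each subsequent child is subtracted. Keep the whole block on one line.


difference() { translate([466, 648, 0]) cylinder(h = 1034, r = 162); translate([466, 648, 0]) cylinder(h = 1034, r = 43); }


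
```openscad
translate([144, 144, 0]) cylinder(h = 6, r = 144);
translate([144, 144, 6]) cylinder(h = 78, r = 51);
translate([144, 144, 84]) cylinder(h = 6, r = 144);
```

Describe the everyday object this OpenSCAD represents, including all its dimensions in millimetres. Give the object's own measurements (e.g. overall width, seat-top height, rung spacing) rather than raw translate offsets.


A spool: two coaxial disc flanges of radius 144 mm and thickness 6 mm, joined by a core cylinder of radius 51 mm and height 78 mm. The lower flange rests on z = 0 and the three cylinders share a vertical axis.


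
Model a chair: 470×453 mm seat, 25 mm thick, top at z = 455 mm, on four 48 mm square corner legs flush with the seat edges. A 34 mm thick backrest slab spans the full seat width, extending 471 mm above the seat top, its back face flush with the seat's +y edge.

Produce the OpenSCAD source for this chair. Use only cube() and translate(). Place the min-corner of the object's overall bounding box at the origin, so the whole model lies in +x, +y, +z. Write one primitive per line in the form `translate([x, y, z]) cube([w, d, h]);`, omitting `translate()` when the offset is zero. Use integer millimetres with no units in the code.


translate([0, 0, 430]) cube([470, 453, 25]);
cube([48, 48, 430]);
translate([422, 0, 0]) cube([48, 48, 430]);
translate([0, 405, 0]) cube([48, 48, 430]);
translate([422, 405, 0]) cube([48, 48, 430]);
translate([0, 419, 455]) cube([470, 34, 471]);


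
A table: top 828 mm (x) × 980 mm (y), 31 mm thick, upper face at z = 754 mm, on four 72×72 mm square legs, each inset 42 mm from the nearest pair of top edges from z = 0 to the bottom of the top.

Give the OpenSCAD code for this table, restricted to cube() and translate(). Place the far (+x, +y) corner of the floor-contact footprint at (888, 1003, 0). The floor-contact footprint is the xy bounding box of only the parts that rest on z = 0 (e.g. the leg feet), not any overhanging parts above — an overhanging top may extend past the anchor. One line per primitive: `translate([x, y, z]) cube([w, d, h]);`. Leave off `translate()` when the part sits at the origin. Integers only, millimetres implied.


// leg_h = 754 - 31 = 723
translate([102, 65, 723]) cube([828, 980, 31]);
translate([144, 107, 0]) cube([72, 72, 723]);
translate([816, 107, 0]) cube([72, 72, 723]);
translate([144, 931, 0]) cube([72, 72, 723]);
translate([816, 931, 0]) cube([72, 72, 723]);


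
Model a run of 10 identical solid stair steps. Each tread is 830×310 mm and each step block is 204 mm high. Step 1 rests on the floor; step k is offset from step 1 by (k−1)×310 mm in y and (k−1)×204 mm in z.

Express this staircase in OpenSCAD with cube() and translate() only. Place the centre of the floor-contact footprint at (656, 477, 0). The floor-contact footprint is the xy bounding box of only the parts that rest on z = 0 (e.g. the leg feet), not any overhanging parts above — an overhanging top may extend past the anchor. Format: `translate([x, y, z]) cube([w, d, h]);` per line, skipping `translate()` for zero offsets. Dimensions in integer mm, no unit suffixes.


translate([241, 322, 0]) cube([830, 310, 204]);
translate([241, 632, 204]) cube([830, 310, 204]);
translate([241, 942, 408]) cube([830, 310, 204]);
translate([241, 1252, 612]) cube([830, 310, 204]);
translate([241, 1562, 816]) cube([830, 310, 204]);
translate([241, 1872, 1020]) cube([830, 310, 204]);
translate([241, 2182, 1224]) cube([830, 310, 204]);
translate([241, 2492, 1428]) cube([830, 310, 204]);
translate([241, 2802, 1632]) cube([830, 310, 204]);
translate([241, 3112, 1836]) cube([830, 310, 204]);


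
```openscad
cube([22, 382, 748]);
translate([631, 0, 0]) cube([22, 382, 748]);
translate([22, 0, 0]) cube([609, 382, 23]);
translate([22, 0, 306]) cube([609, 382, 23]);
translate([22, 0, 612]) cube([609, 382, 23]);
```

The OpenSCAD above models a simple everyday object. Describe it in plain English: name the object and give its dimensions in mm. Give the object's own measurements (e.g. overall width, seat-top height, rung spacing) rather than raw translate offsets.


An open bookshelf. Two side panels, each 22 mm thick, 382 mm deep and 748 mm tall, stand 653 mm apart (outside-to-outside). Between them sit 3 shelves, each 23 mm thick and 382 mm deep, spanning the full gap between the sides. The bottom shelf rests on the floor (its underside at z = 0) and the clear gap between one shelf's top and the next shelf's underside is 283 mm.


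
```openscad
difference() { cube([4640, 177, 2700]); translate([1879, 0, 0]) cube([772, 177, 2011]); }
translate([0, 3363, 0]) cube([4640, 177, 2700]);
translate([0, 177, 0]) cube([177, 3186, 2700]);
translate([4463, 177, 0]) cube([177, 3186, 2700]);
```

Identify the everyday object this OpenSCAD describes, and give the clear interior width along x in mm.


A single room. The interior width is 4286 mm.

Four walls enclosing a rectangle with a door in the front wall — a room. Outside width 4640 minus two 177 mm walls gives 4286 mm.


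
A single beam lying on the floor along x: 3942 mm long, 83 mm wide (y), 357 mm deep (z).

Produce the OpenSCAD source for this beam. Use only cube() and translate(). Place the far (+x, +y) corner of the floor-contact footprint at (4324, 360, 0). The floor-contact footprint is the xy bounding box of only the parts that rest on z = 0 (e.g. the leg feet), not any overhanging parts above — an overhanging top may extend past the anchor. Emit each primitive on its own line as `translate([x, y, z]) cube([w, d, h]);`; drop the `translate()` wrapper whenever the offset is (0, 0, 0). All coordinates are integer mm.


translate([382, 277, 0]) cube([3942, 83, 357]);


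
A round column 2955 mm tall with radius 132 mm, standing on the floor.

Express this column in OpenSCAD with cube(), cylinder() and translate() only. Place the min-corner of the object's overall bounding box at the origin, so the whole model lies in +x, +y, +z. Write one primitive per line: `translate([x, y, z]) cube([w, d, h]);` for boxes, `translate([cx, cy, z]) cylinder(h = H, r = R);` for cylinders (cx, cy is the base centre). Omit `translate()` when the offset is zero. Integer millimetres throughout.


translate([132, 132, 0]) cylinder(h = 2955, r = 132);


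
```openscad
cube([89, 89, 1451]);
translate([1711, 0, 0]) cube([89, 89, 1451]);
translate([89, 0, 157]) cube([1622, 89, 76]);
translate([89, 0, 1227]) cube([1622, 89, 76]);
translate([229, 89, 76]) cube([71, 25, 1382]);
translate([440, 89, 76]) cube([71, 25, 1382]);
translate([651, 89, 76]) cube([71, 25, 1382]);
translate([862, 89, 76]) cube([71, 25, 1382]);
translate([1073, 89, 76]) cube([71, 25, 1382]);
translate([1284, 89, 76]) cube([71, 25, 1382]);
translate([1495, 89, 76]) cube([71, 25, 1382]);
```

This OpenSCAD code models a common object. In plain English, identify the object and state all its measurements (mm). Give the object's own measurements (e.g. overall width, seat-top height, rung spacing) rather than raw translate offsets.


A fence section. Two 89×89 mm posts, 1451 mm tall, stand on the floor with a clear span of 1622 mm between their inner faces. Two horizontal rails of 89×76 mm section span the gap between the posts with their undersides at z = 157 mm and z = 1227 mm, flush with the posts' −y face. 7 pickets, each 71 mm wide, 25 mm thick and 1382 mm tall, are fixed to the +y face of the rails with their bottoms at z = 76 mm, spaced across the span with a 140 mm gap after the −x post and between neighbouring pickets, with 145 mm left before the +x post.


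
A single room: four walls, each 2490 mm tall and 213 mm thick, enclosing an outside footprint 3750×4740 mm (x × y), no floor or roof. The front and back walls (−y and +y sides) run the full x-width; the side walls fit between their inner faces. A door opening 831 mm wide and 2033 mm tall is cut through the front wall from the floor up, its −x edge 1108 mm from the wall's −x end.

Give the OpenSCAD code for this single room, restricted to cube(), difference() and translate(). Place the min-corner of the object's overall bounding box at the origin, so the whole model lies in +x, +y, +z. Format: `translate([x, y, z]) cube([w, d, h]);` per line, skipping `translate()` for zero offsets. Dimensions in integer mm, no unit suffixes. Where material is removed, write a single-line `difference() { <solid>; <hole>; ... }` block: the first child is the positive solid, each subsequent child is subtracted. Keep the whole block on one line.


difference() { cube([3750, 213, 2490]); translate([1108, 0, 0]) cube([831, 213, 2033]); }
translate([0, 4527, 0]) cube([3750, 213, 2490]);
translate([0, 213, 0]) cube([213, 4314, 2490]);
translate([3537, 213, 0]) cube([213, 4314, 2490]);


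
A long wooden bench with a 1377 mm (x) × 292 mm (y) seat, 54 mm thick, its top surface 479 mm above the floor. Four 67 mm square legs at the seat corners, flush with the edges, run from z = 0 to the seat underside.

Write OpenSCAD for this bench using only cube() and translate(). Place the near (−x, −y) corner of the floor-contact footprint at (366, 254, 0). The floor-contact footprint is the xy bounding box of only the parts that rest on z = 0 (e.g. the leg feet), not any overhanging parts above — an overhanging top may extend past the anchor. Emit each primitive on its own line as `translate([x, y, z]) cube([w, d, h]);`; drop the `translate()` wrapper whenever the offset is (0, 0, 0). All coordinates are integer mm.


translate([366, 254, 425]) cube([1377, 292, 54]);
translate([366, 254, 0]) cube([67, 67, 425]);
translate([366, 479, 0]) cube([67, 67, 425]);
translate([1676, 254, 0]) cube([67, 67, 425]);
translate([1676, 479, 0]) cube([67, 67, 425]);


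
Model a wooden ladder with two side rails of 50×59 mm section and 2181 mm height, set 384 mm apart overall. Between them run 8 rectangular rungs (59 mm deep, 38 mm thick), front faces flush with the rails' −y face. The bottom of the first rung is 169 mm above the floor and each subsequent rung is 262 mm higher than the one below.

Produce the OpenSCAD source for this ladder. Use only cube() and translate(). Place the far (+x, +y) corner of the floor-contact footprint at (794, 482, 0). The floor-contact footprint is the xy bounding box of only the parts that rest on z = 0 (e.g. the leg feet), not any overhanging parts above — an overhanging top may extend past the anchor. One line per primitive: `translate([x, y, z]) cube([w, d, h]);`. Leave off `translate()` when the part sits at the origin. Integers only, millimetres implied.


translate([410, 423, 0]) cube([50, 59, 2181]);
translate([744, 423, 0]) cube([50, 59, 2181]);
translate([460, 423, 169]) cube([284, 59, 38]);
translate([460, 423, 431]) cube([284, 59, 38]);
translate([460, 423, 693]) cube([284, 59, 38]);
translate([460, 423, 955]) cube([284, 59, 38]);
translate([460, 423, 1217]) cube([284, 59, 38]);
translate([460, 423, 1479]) cube([284, 59, 38]);
translate([460, 423, 1741]) cube([284, 59, 38]);
translate([460, 423, 2003]) cube([284, 59, 38]);


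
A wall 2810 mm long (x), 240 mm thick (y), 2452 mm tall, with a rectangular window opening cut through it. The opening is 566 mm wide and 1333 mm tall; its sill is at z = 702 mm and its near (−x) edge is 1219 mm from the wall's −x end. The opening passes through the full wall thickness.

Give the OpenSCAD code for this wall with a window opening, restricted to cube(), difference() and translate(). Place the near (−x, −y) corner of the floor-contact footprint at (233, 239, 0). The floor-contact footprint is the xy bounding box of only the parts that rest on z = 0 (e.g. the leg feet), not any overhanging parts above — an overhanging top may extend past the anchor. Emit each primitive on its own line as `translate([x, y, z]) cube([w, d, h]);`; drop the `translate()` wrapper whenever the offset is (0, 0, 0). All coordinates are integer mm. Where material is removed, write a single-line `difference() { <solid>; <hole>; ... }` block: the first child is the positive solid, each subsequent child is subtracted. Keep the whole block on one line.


difference() { translate([233, 239, 0]) cube([2810, 240, 2452]); translate([1452, 239, 702]) cube([566, 240, 1333]); }


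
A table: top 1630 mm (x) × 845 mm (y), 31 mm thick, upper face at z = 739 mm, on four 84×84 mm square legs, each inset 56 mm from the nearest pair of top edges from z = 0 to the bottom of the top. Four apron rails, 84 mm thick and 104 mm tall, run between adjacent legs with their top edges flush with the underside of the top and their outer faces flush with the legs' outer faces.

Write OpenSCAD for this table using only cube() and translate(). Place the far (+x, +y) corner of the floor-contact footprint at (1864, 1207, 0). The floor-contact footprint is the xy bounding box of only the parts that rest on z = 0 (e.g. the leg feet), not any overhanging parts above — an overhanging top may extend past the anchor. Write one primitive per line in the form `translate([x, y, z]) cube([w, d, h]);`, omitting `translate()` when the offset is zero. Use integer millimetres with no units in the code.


// leg_h = 739 - 31 = 708
// apron z = 708 - 104 = 604
translate([290, 418, 708]) cube([1630, 845, 31]);
translate([346, 474, 0]) cube([84, 84, 708]);
translate([1780, 474, 0]) cube([84, 84, 708]);
translate([346, 1123, 0]) cube([84, 84, 708]);
translate([1780, 1123, 0]) cube([84, 84, 708]);
translate([430, 474, 604]) cube([1350, 84, 104]);
translate([430, 1123, 604]) cube([1350, 84, 104]);
translate([346, 558, 604]) cube([84, 565, 104]);
translate([1780, 558, 604]) cube([84, 565, 104]);


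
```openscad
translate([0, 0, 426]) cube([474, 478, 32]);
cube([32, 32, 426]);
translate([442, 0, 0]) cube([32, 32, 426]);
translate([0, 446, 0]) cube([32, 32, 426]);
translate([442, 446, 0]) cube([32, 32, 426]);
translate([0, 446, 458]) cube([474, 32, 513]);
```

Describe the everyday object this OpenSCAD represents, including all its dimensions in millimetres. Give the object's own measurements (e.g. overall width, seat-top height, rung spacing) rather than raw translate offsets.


A chair. The seat is a 474×478×32 mm slab with its top at z = 458 mm, on four 32×32 mm corner legs (flush with the seat edges, standing on z = 0). A flat backrest 32 mm thick, 513 mm tall, spans the full seat width and rises from the seat top along its +y edge, rear face flush with the rear of the seat.


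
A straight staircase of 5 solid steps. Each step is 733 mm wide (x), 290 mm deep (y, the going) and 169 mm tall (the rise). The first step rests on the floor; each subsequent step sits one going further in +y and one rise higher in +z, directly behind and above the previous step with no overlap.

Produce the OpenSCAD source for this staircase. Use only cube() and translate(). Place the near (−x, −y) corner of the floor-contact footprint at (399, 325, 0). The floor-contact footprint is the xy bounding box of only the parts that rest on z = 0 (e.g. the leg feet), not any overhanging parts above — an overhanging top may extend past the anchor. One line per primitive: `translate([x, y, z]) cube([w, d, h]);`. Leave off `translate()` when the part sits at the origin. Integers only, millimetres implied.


translate([399, 325, 0]) cube([733, 290, 169]);
translate([399, 615, 169]) cube([733, 290, 169]);
translate([399, 905, 338]) cube([733, 290, 169]);
translate([399, 1195, 507]) cube([733, 290, 169]);
translate([399, 1485, 676]) cube([733, 290, 169]);


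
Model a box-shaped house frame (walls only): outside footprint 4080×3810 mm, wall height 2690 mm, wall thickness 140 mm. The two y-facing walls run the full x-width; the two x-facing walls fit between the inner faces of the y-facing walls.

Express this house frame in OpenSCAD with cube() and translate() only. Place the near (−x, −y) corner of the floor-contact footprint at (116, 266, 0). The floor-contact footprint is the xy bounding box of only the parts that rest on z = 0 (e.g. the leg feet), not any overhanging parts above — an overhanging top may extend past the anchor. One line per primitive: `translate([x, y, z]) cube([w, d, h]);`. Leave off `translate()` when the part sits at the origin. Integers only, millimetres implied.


translate([116, 266, 0]) cube([4080, 140, 2690]);
translate([116, 3936, 0]) cube([4080, 140, 2690]);
translate([116, 406, 0]) cube([140, 3530, 2690]);
translate([4056, 406, 0]) cube([140, 3530, 2690]);
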